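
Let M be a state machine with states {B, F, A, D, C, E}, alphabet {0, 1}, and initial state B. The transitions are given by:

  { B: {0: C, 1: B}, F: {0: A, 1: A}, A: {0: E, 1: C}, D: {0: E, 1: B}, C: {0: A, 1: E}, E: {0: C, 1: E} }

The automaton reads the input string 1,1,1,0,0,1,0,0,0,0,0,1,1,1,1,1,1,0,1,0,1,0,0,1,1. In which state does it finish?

E

start at B
read '1': B → B
read '1': B → B
read '1': B → B
read '0': B → C
read '0': C → A
read '1': A → C
read '0': C → A
read '0': A → E
read '0': E → C
read '0': C → A
read '0': A → E
read '1': E → E
read '1': E → E
read '1': E → E
read '1': E → E
read '1': E → E
read '1': E → E
read '0': E → C
read '1': C → E
read '0': E → C
read '1': C → E
read '0': E → C
read '0': C → A
read '1': A → C
read '1': C → E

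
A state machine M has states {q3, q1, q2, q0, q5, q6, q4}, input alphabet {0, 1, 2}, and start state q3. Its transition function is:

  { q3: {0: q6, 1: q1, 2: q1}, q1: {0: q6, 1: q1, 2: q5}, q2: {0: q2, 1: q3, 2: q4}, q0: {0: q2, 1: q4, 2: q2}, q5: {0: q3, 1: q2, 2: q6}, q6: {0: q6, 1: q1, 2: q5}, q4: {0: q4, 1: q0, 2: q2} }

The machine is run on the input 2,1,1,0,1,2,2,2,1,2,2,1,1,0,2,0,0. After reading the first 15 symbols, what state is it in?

q5

q3 → q1 → q1 → q1 → q6 → q1 → q5 → q6 → q5 → q2 → q4 → q2 → q3 → q1 → q6 → q5
After 15 symbols: q5.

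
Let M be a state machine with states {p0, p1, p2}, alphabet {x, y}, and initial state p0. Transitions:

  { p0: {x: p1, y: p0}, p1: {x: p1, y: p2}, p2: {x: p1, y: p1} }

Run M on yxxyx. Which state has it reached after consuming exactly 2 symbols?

p1

p0 → p0 → p1
After 2 symbols: p1.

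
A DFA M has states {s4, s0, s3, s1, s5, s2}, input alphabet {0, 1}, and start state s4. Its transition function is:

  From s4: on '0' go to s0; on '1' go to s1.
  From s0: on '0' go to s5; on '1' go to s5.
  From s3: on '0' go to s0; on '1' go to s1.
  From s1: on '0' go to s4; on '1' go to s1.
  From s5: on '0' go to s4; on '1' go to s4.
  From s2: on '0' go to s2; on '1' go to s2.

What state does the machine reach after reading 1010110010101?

s4 → s1 → s4 → s1 → s4 → s1 → s1 → s4 → s0 → s5 → s4 → s1 → s4 → s1

s1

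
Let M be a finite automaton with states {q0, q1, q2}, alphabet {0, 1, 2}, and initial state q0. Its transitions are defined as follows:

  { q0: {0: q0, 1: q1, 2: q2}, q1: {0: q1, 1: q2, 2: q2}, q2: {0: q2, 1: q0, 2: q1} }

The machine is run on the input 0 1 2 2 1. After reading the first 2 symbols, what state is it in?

start at q0
read '0': q0 → q0
read '1': q0 → q1
After 2 symbols: q1.

q1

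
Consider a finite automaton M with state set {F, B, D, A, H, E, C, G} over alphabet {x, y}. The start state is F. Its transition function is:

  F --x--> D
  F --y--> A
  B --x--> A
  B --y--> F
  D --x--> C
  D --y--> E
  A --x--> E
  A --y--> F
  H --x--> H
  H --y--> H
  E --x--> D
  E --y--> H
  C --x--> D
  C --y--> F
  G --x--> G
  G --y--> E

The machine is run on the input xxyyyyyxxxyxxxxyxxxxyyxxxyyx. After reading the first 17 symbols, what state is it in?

D

start at F
read 'x': F → D
read 'x': D → C
read 'y': C → F
read 'y': F → A
read 'y': A → F
read 'y': F → A
read 'y': A → F
read 'x': F → D
read 'x': D → C
read 'x': C → D
read 'y': D → E
read 'x': E → D
read 'x': D → C
read 'x': C → D
read 'x': D → C
read 'y': C → F
read 'x': F → D
After 17 symbols: D.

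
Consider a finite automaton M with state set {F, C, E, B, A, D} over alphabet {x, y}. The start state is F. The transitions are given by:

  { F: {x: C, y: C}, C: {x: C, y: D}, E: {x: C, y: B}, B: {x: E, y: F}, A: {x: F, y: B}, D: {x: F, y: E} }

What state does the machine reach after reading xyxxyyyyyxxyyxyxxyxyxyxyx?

F → C → D → F → C → D → E → B → F → C → C → C → D → E → C → D → F → C → D → F → C → C → D → F → C → C

C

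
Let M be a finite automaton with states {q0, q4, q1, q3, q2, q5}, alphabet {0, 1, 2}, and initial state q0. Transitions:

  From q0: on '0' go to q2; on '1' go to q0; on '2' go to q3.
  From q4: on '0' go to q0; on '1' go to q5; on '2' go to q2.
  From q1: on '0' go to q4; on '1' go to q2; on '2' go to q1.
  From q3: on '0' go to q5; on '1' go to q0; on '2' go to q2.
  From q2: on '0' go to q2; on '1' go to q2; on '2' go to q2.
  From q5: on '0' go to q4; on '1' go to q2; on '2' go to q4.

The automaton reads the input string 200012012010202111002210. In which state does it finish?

q2

Trace: q0 -2-> q3 -0-> q5 -0-> q4 -0-> q0 -1-> q0 -2-> q3 -0-> q5 -1-> q2 -2-> q2 -0-> q2 -1-> q2 -0-> q2 -2-> q2 -0-> q2 -2-> q2 -1-> q2 -1-> q2 -1-> q2 -0-> q2 -0-> q2 -2-> q2 -2-> q2 -1-> q2 -0-> q2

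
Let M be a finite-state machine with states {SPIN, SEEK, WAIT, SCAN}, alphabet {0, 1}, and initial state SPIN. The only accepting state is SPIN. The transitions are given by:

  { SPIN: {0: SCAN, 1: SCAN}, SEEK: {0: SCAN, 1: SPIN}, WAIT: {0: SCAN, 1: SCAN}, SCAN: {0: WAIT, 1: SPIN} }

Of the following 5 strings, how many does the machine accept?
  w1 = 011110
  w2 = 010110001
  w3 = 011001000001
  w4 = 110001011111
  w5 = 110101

3

w1: Trace: SPIN -0-> SCAN -1-> SPIN -1-> SCAN -1-> SPIN -1-> SCAN -0-> WAIT  → end WAIT, rejected
w2: Trace: SPIN -0-> SCAN -1-> SPIN -0-> SCAN -1-> SPIN -1-> SCAN -0-> WAIT -0-> SCAN -0-> WAIT -1-> SCAN  → end SCAN, rejected
w3: Trace: SPIN -0-> SCAN -1-> SPIN -1-> SCAN -0-> WAIT -0-> SCAN -1-> SPIN -0-> SCAN -0-> WAIT -0-> SCAN -0-> WAIT -0-> SCAN -1-> SPIN  → end SPIN, accepted
w4: Trace: SPIN -1-> SCAN -1-> SPIN -0-> SCAN -0-> WAIT -0-> SCAN -1-> SPIN -0-> SCAN -1-> SPIN -1-> SCAN -1-> SPIN -1-> SCAN -1-> SPIN  → end SPIN, accepted
w5: Trace: SPIN -1-> SCAN -1-> SPIN -0-> SCAN -1-> SPIN -0-> SCAN -1-> SPIN  → end SPIN, accepted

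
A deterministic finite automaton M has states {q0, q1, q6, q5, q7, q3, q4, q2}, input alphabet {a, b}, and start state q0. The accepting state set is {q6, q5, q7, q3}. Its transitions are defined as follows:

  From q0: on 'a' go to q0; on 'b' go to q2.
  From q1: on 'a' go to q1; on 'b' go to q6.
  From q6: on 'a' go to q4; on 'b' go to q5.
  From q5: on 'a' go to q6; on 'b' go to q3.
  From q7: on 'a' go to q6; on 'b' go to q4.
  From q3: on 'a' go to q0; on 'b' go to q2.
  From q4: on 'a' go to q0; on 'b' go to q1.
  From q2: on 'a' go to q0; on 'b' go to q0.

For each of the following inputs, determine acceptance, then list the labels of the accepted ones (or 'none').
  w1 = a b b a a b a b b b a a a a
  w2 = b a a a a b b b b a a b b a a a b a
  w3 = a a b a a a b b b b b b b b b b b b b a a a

none

w1:
  start at q0
  read 'a': q0 → q0
  read 'b': q0 → q2
  read 'b': q2 → q0
  read 'a': q0 → q0
  read 'a': q0 → q0
  read 'b': q0 → q2
  read 'a': q2 → q0
  read 'b': q0 → q2
  read 'b': q2 → q0
  read 'b': q0 → q2
  read 'a': q2 → q0
  read 'a': q0 → q0
  read 'a': q0 → q0
  read 'a': q0 → q0
  end q0, rejected
w2:
  start at q0
  read 'b': q0 → q2
  read 'a': q2 → q0
  read 'a': q0 → q0
  read 'a': q0 → q0
  read 'a': q0 → q0
  read 'b': q0 → q2
  read 'b': q2 → q0
  read 'b': q0 → q2
  read 'b': q2 → q0
  read 'a': q0 → q0
  read 'a': q0 → q0
  read 'b': q0 → q2
  read 'b': q2 → q0
  read 'a': q0 → q0
  read 'a': q0 → q0
  read 'a': q0 → q0
  read 'b': q0 → q2
  read 'a': q2 → q0
  end q0, rejected
w3:
  start at q0
  read 'a': q0 → q0
  read 'a': q0 → q0
  read 'b': q0 → q2
  read 'a': q2 → q0
  read 'a': q0 → q0
  read 'a': q0 → q0
  read 'b': q0 → q2
  read 'b': q2 → q0
  read 'b': q0 → q2
  read 'b': q2 → q0
  read 'b': q0 → q2
  read 'b': q2 → q0
  read 'b': q0 → q2
  read 'b': q2 → q0
  read 'b': q0 → q2
  read 'b': q2 → q0
  read 'b': q0 → q2
  read 'b': q2 → q0
  read 'b': q0 → q2
  read 'a': q2 → q0
  read 'a': q0 → q0
  read 'a': q0 → q0
  end q0, rejected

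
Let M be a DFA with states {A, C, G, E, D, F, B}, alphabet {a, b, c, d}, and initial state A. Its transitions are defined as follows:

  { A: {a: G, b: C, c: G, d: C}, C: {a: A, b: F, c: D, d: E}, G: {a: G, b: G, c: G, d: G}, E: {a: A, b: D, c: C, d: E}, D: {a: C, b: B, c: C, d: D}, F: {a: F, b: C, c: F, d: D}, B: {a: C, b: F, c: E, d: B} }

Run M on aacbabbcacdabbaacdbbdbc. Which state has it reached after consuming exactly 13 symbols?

A → G → G → G → G → G → G → G → G → G → G → G → G → G
After 13 symbols: G.

G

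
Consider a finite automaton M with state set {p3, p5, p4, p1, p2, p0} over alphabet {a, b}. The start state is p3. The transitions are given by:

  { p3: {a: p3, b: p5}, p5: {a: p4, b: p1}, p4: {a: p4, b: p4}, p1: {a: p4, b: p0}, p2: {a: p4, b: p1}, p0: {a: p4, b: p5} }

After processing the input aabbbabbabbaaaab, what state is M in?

p4

p3 → p3 → p3 → p5 → p1 → p0 → p4 → p4 → p4 → p4 → p4 → p4 → p4 → p4 → p4 → p4 → p4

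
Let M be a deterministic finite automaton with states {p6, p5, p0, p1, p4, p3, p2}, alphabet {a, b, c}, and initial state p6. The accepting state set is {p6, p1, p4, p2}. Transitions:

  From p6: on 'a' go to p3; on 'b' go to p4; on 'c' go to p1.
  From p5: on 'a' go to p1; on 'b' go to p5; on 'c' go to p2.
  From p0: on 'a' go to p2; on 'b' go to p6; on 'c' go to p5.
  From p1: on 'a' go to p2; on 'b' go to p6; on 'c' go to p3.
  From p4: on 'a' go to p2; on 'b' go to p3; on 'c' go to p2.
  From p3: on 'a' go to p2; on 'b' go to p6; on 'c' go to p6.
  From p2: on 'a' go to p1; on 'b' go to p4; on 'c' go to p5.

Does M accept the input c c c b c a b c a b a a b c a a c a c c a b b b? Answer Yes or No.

p6 → p1 → p3 → p6 → p4 → p2 → p1 → p6 → p1 → p2 → p4 → p2 → p1 → p6 → p1 → p2 → p1 → p3 → p2 → p5 → p2 → p1 → p6 → p4 → p3
End state p3 is not accepting.

No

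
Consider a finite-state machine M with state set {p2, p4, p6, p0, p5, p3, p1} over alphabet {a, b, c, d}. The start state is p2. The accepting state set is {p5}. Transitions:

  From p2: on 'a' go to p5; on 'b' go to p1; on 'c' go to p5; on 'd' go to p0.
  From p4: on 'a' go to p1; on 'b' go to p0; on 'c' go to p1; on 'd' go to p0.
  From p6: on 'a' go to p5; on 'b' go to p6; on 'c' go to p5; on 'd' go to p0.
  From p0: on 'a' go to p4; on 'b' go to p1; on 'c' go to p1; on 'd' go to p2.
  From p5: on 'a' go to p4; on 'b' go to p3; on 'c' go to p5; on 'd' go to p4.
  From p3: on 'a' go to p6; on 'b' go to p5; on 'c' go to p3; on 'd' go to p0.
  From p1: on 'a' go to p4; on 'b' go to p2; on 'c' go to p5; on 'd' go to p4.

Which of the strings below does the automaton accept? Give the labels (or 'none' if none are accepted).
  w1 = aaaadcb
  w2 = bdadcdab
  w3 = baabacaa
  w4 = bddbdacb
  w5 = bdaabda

w5

w1: p2 → p5 → p4 → p1 → p4 → p0 → p1 → p2  → end p2, rejected
w2: p2 → p1 → p4 → p1 → p4 → p1 → p4 → p1 → p2  → end p2, rejected
w3: p2 → p1 → p4 → p1 → p2 → p5 → p5 → p4 → p1  → end p1, rejected
w4: p2 → p1 → p4 → p0 → p1 → p4 → p1 → p5 → p3  → end p3, rejected
w5: p2 → p1 → p4 → p1 → p4 → p0 → p2 → p5  → end p5, accepted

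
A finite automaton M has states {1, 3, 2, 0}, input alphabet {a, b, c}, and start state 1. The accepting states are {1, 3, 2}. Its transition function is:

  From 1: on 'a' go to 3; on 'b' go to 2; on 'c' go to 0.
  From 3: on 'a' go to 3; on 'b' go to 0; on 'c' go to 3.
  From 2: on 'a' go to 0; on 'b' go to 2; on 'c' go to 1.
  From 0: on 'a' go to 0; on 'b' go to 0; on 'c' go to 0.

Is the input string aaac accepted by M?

Yes

Trace: 1 -a-> 3 -a-> 3 -a-> 3 -c-> 3
End state 3 is accepting.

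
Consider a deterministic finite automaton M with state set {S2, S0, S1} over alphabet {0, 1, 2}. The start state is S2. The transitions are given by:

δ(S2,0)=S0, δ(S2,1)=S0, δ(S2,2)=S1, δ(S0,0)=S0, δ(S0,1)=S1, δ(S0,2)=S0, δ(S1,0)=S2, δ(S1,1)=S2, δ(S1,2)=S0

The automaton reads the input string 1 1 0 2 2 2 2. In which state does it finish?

Trace: S2 -1-> S0 -1-> S1 -0-> S2 -2-> S1 -2-> S0 -2-> S0 -2-> S0

S0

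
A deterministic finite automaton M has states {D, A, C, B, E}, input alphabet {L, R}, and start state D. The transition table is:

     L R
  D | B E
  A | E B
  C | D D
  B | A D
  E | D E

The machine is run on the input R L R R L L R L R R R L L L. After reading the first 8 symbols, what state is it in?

B

Trace: D -R-> E -L-> D -R-> E -R-> E -L-> D -L-> B -R-> D -L-> B
After 8 symbols: B.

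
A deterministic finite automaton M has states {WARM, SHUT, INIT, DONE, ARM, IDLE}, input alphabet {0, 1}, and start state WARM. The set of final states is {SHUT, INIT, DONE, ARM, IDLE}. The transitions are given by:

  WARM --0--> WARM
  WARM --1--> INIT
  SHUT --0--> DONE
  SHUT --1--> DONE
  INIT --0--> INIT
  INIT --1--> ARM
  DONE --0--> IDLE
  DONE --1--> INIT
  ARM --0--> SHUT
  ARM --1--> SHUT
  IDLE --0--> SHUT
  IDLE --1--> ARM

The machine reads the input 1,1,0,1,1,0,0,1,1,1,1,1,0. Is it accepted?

WARM → INIT → ARM → SHUT → DONE → INIT → INIT → INIT → ARM → SHUT → DONE → INIT → ARM → SHUT
End state SHUT is accepting.

Yes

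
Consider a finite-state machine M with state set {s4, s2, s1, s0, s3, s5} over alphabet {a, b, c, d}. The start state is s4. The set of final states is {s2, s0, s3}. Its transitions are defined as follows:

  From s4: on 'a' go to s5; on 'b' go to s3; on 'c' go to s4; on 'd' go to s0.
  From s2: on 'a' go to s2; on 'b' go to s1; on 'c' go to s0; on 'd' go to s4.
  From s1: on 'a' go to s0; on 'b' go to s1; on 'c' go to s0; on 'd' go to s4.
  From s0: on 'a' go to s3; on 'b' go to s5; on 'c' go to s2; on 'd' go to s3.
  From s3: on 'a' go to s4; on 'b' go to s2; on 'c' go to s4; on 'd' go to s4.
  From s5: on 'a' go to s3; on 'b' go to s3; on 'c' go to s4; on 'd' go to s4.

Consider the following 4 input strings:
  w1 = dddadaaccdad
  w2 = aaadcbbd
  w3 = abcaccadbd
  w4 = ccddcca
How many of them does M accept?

w1:
  start at s4
  read 'd': s4 → s0
  read 'd': s0 → s3
  read 'd': s3 → s4
  read 'a': s4 → s5
  read 'd': s5 → s4
  read 'a': s4 → s5
  read 'a': s5 → s3
  read 'c': s3 → s4
  read 'c': s4 → s4
  read 'd': s4 → s0
  read 'a': s0 → s3
  read 'd': s3 → s4
  end s4, rejected
w2:
  start at s4
  read 'a': s4 → s5
  read 'a': s5 → s3
  read 'a': s3 → s4
  read 'd': s4 → s0
  read 'c': s0 → s2
  read 'b': s2 → s1
  read 'b': s1 → s1
  read 'd': s1 → s4
  end s4, rejected
w3:
  start at s4
  read 'a': s4 → s5
  read 'b': s5 → s3
  read 'c': s3 → s4
  read 'a': s4 → s5
  read 'c': s5 → s4
  read 'c': s4 → s4
  read 'a': s4 → s5
  read 'd': s5 → s4
  read 'b': s4 → s3
  read 'd': s3 → s4
  end s4, rejected
w4:
  start at s4
  read 'c': s4 → s4
  read 'c': s4 → s4
  read 'd': s4 → s0
  read 'd': s0 → s3
  read 'c': s3 → s4
  read 'c': s4 → s4
  read 'a': s4 → s5
  end s5, rejected

0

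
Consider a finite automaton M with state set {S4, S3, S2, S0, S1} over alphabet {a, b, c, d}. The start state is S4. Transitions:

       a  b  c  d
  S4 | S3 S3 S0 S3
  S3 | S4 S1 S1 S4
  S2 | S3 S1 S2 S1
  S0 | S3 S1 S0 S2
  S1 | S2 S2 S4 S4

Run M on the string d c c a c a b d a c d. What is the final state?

start at S4
read 'd': S4 → S3
read 'c': S3 → S1
read 'c': S1 → S4
read 'a': S4 → S3
read 'c': S3 → S1
read 'a': S1 → S2
read 'b': S2 → S1
read 'd': S1 → S4
read 'a': S4 → S3
read 'c': S3 → S1
read 'd': S1 → S4

S4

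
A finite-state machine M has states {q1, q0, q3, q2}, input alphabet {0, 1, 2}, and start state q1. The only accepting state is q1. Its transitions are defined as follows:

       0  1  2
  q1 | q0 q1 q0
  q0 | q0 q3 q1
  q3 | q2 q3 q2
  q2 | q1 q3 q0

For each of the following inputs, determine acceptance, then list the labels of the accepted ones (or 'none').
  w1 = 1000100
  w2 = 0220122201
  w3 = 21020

w1: Trace: q1 -1-> q1 -0-> q0 -0-> q0 -0-> q0 -1-> q3 -0-> q2 -0-> q1  → end q1, accepted
w2: Trace: q1 -0-> q0 -2-> q1 -2-> q0 -0-> q0 -1-> q3 -2-> q2 -2-> q0 -2-> q1 -0-> q0 -1-> q3  → end q3, rejected
w3: Trace: q1 -2-> q0 -1-> q3 -0-> q2 -2-> q0 -0-> q0  → end q0, rejected

w1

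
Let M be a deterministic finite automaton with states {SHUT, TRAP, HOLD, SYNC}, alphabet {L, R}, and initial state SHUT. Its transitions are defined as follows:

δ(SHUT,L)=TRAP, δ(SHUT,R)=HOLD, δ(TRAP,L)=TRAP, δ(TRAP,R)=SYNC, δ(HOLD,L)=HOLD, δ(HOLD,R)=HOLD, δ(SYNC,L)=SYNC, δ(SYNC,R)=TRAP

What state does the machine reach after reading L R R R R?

start at SHUT
read 'L': SHUT → TRAP
read 'R': TRAP → SYNC
read 'R': SYNC → TRAP
read 'R': TRAP → SYNC
read 'R': SYNC → TRAP

TRAP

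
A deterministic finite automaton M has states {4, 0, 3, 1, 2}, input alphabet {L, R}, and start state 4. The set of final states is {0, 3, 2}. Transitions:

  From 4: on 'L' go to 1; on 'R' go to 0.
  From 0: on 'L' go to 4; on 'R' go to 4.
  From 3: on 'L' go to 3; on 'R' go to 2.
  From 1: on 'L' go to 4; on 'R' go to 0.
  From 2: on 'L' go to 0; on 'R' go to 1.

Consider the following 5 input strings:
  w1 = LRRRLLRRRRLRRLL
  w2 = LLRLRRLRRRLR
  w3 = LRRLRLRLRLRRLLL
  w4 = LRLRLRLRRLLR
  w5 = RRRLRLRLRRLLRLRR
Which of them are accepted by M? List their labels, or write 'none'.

w2, w4

w1: 4 → 1 → 0 → 4 → 0 → 4 → 1 → 0 → 4 → 0 → 4 → 1 → 0 → 4 → 1 → 4  → end 4, rejected
w2: 4 → 1 → 4 → 0 → 4 → 0 → 4 → 1 → 0 → 4 → 0 → 4 → 0  → end 0, accepted
w3: 4 → 1 → 0 → 4 → 1 → 0 → 4 → 0 → 4 → 0 → 4 → 0 → 4 → 1 → 4 → 1  → end 1, rejected
w4: 4 → 1 → 0 → 4 → 0 → 4 → 0 → 4 → 0 → 4 → 1 → 4 → 0  → end 0, accepted
w5: 4 → 0 → 4 → 0 → 4 → 0 → 4 → 0 → 4 → 0 → 4 → 1 → 4 → 0 → 4 → 0 → 4  → end 4, rejected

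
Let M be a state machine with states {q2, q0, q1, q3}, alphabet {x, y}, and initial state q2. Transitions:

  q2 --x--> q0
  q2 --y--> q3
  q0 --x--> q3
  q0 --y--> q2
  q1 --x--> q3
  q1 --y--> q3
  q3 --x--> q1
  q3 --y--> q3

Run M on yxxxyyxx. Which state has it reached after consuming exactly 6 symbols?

q3

start at q2
read 'y': q2 → q3
read 'x': q3 → q1
read 'x': q1 → q3
read 'x': q3 → q1
read 'y': q1 → q3
read 'y': q3 → q3
After 6 symbols: q3.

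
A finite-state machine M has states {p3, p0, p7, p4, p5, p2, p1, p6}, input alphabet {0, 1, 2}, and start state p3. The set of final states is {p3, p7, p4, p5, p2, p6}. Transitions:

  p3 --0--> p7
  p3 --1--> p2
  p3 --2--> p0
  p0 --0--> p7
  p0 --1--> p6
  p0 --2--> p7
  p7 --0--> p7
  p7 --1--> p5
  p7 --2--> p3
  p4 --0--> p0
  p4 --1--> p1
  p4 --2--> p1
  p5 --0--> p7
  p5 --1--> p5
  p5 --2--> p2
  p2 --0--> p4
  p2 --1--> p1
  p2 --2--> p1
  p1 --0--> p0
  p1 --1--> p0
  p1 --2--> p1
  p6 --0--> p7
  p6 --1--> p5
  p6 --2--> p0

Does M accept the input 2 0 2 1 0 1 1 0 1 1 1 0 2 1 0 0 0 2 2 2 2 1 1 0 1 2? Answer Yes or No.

No

start at p3
read '2': p3 → p0
read '0': p0 → p7
read '2': p7 → p3
read '1': p3 → p2
read '0': p2 → p4
read '1': p4 → p1
read '1': p1 → p0
read '0': p0 → p7
read '1': p7 → p5
read '1': p5 → p5
read '1': p5 → p5
read '0': p5 → p7
read '2': p7 → p3
read '1': p3 → p2
read '0': p2 → p4
read '0': p4 → p0
read '0': p0 → p7
read '2': p7 → p3
read '2': p3 → p0
read '2': p0 → p7
read '2': p7 → p3
read '1': p3 → p2
read '1': p2 → p1
read '0': p1 → p0
read '1': p0 → p6
read '2': p6 → p0
End state p0 is not accepting.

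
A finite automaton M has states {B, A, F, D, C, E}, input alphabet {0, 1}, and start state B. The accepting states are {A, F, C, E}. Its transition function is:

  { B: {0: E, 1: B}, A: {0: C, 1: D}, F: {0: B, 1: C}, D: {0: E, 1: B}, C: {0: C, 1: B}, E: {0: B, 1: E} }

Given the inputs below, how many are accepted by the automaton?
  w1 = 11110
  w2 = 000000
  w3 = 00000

w1:
  start at B
  read '1': B → B
  read '1': B → B
  read '1': B → B
  read '1': B → B
  read '0': B → E
  end E, accepted
w2:
  start at B
  read '0': B → E
  read '0': E → B
  read '0': B → E
  read '0': E → B
  read '0': B → E
  read '0': E → B
  end B, rejected
w3:
  start at B
  read '0': B → E
  read '0': E → B
  read '0': B → E
  read '0': E → B
  read '0': B → E
  end E, accepted

2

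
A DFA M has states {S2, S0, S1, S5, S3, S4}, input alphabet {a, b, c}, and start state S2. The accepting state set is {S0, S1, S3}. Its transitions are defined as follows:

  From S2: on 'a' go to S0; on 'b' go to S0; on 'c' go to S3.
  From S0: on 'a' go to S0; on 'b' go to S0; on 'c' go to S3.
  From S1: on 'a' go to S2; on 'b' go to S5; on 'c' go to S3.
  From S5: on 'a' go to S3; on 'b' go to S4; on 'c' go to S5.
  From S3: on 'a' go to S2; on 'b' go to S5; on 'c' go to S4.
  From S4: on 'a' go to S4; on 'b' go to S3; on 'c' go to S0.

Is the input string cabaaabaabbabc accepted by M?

S2 → S3 → S2 → S0 → S0 → S0 → S0 → S0 → S0 → S0 → S0 → S0 → S0 → S0 → S3
End state S3 is accepting.

Yes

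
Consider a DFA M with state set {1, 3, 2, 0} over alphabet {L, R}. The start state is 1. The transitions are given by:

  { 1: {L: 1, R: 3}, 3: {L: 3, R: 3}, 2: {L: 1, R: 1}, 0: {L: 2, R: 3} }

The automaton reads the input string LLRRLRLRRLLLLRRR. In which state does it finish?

3

Trace: 1 -L-> 1 -L-> 1 -R-> 3 -R-> 3 -L-> 3 -R-> 3 -L-> 3 -R-> 3 -R-> 3 -L-> 3 -L-> 3 -L-> 3 -L-> 3 -R-> 3 -R-> 3 -R-> 3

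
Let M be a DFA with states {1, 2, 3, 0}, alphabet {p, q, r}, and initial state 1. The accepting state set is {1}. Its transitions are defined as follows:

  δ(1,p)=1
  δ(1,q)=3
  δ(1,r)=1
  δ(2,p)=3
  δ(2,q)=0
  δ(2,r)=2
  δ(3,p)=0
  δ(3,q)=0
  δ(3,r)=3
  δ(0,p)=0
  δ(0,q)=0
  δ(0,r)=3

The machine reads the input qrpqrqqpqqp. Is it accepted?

No

start at 1
read 'q': 1 → 3
read 'r': 3 → 3
read 'p': 3 → 0
read 'q': 0 → 0
read 'r': 0 → 3
read 'q': 3 → 0
read 'q': 0 → 0
read 'p': 0 → 0
read 'q': 0 → 0
read 'q': 0 → 0
read 'p': 0 → 0
End state 0 is not accepting.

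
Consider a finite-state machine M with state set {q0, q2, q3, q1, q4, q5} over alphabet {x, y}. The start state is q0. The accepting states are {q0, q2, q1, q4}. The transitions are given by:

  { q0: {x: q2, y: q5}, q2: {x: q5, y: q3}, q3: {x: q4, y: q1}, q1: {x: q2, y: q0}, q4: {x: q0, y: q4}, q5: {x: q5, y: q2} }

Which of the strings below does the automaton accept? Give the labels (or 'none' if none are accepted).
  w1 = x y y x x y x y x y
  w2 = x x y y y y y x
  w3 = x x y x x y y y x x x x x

w1: Trace: q0 -x-> q2 -y-> q3 -y-> q1 -x-> q2 -x-> q5 -y-> q2 -x-> q5 -y-> q2 -x-> q5 -y-> q2  → end q2, accepted
w2: Trace: q0 -x-> q2 -x-> q5 -y-> q2 -y-> q3 -y-> q1 -y-> q0 -y-> q5 -x-> q5  → end q5, rejected
w3: Trace: q0 -x-> q2 -x-> q5 -y-> q2 -x-> q5 -x-> q5 -y-> q2 -y-> q3 -y-> q1 -x-> q2 -x-> q5 -x-> q5 -x-> q5 -x-> q5  → end q5, rejected

w1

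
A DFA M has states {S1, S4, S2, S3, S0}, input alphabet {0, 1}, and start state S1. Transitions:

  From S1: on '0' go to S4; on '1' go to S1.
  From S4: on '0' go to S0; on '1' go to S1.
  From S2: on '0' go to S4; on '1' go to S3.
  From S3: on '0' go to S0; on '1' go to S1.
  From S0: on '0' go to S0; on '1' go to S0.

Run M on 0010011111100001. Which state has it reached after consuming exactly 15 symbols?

S1 → S4 → S0 → S0 → S0 → S0 → S0 → S0 → S0 → S0 → S0 → S0 → S0 → S0 → S0 → S0
After 15 symbols: S0.

S0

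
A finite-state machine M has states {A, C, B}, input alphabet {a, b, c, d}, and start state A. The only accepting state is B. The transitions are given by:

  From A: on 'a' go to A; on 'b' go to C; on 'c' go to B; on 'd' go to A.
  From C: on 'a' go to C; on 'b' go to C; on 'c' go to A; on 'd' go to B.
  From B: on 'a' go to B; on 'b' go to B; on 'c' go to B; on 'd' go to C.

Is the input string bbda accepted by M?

A → C → C → B → B
End state B is accepting.

Yes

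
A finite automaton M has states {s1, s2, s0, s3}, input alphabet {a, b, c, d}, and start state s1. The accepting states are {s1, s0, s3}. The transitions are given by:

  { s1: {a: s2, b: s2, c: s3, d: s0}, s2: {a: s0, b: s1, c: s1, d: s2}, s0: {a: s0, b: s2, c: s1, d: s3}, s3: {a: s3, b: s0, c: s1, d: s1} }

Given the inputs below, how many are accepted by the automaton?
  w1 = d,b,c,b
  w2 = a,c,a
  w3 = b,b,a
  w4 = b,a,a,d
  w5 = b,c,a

1

w1:
  start at s1
  read 'd': s1 → s0
  read 'b': s0 → s2
  read 'c': s2 → s1
  read 'b': s1 → s2
  end s2, rejected
w2:
  start at s1
  read 'a': s1 → s2
  read 'c': s2 → s1
  read 'a': s1 → s2
  end s2, rejected
w3:
  start at s1
  read 'b': s1 → s2
  read 'b': s2 → s1
  read 'a': s1 → s2
  end s2, rejected
w4:
  start at s1
  read 'b': s1 → s2
  read 'a': s2 → s0
  read 'a': s0 → s0
  read 'd': s0 → s3
  end s3, accepted
w5:
  start at s1
  read 'b': s1 → s2
  read 'c': s2 → s1
  read 'a': s1 → s2
  end s2, rejected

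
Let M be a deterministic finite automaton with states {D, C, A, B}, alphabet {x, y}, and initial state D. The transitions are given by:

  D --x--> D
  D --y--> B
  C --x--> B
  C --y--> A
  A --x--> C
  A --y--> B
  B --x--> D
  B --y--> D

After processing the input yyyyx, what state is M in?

D

Trace: D -y-> B -y-> D -y-> B -y-> D -x-> D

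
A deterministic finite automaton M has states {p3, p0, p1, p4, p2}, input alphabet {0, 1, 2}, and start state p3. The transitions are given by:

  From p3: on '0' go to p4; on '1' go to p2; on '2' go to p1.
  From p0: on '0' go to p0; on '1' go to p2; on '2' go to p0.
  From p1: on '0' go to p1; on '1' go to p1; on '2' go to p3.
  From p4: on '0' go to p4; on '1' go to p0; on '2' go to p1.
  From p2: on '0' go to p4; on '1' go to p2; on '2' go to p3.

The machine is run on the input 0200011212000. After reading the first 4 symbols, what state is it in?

p1

start at p3
read '0': p3 → p4
read '2': p4 → p1
read '0': p1 → p1
read '0': p1 → p1
After 4 symbols: p1.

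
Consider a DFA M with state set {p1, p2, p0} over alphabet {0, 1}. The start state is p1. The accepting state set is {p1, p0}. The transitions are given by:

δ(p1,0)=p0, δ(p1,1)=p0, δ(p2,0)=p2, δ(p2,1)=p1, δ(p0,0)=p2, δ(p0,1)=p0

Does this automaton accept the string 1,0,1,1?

Trace: p1 -1-> p0 -0-> p2 -1-> p1 -1-> p0
End state p0 is accepting.

Yes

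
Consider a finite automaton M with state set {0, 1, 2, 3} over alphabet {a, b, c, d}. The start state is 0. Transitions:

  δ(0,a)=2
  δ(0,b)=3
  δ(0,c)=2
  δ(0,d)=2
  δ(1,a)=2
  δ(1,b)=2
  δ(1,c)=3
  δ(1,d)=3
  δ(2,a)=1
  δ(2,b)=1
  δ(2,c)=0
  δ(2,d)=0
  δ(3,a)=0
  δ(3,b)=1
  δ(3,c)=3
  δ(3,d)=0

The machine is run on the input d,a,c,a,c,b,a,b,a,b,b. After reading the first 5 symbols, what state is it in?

0 → 2 → 1 → 3 → 0 → 2
After 5 symbols: 2.

2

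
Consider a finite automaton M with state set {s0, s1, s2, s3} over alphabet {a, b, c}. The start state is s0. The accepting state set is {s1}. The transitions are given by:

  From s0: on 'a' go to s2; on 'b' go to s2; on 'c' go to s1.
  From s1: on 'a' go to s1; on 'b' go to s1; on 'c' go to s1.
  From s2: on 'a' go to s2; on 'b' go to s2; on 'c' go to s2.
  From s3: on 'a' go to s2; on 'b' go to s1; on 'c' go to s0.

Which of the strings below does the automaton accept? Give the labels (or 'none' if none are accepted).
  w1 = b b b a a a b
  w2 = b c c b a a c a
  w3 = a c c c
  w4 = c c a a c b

w1:
  start at s0
  read 'b': s0 → s2
  read 'b': s2 → s2
  read 'b': s2 → s2
  read 'a': s2 → s2
  read 'a': s2 → s2
  read 'a': s2 → s2
  read 'b': s2 → s2
  end s2, rejected
w2:
  start at s0
  read 'b': s0 → s2
  read 'c': s2 → s2
  read 'c': s2 → s2
  read 'b': s2 → s2
  read 'a': s2 → s2
  read 'a': s2 → s2
  read 'c': s2 → s2
  read 'a': s2 → s2
  end s2, rejected
w3:
  start at s0
  read 'a': s0 → s2
  read 'c': s2 → s2
  read 'c': s2 → s2
  read 'c': s2 → s2
  end s2, rejected
w4:
  start at s0
  read 'c': s0 → s1
  read 'c': s1 → s1
  read 'a': s1 → s1
  read 'a': s1 → s1
  read 'c': s1 → s1
  read 'b': s1 → s1
  end s1, accepted

w4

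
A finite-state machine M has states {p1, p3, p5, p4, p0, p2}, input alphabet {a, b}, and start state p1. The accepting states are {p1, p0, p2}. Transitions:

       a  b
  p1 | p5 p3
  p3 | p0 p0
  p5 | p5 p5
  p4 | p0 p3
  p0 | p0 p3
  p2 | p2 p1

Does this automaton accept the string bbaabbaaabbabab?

p1 → p3 → p0 → p0 → p0 → p3 → p0 → p0 → p0 → p0 → p3 → p0 → p0 → p3 → p0 → p3
End state p3 is not accepting.

No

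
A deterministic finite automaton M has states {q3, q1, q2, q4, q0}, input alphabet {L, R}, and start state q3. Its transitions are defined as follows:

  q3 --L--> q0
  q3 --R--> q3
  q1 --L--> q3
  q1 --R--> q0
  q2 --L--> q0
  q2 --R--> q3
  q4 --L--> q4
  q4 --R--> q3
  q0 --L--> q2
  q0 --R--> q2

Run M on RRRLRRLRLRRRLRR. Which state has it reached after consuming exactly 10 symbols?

q3 → q3 → q3 → q3 → q0 → q2 → q3 → q0 → q2 → q0 → q2
After 10 symbols: q2.

q2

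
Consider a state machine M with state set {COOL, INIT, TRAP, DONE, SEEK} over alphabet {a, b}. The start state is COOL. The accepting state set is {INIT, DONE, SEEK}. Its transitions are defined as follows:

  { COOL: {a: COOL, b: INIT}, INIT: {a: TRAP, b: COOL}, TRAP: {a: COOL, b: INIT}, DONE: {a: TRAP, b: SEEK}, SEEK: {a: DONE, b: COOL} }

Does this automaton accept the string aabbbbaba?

No

start at COOL
read 'a': COOL → COOL
read 'a': COOL → COOL
read 'b': COOL → INIT
read 'b': INIT → COOL
read 'b': COOL → INIT
read 'b': INIT → COOL
read 'a': COOL → COOL
read 'b': COOL → INIT
read 'a': INIT → TRAP
End state TRAP is not accepting.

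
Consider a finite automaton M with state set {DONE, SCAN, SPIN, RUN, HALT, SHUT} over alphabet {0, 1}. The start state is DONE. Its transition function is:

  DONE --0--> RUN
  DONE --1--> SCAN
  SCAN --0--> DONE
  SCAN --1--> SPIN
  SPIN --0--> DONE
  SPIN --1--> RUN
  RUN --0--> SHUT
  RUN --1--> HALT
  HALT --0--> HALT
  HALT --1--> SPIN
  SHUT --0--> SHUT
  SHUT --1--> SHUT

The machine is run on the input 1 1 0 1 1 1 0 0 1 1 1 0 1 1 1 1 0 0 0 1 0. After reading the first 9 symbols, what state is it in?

SHUT

Trace: DONE -1-> SCAN -1-> SPIN -0-> DONE -1-> SCAN -1-> SPIN -1-> RUN -0-> SHUT -0-> SHUT -1-> SHUT
After 9 symbols: SHUT.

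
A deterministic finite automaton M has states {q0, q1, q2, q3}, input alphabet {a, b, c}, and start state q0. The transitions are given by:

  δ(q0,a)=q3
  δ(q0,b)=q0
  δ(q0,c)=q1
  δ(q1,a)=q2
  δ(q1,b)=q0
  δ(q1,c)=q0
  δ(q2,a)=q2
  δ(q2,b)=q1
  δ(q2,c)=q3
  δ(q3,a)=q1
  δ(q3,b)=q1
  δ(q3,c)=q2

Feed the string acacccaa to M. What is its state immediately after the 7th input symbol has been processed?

Trace: q0 -a-> q3 -c-> q2 -a-> q2 -c-> q3 -c-> q2 -c-> q3 -a-> q1
After 7 symbols: q1.

q1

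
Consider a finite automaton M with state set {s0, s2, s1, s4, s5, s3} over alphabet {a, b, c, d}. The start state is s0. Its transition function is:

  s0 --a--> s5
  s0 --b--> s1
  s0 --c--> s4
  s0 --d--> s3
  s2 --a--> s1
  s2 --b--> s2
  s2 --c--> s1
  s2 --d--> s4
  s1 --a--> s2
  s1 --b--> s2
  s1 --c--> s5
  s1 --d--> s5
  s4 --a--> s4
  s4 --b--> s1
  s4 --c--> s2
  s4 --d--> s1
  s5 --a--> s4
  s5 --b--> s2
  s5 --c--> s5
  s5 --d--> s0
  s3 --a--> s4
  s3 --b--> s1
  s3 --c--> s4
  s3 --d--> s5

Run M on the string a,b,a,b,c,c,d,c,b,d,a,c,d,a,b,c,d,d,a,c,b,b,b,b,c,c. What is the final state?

Trace: s0 -a-> s5 -b-> s2 -a-> s1 -b-> s2 -c-> s1 -c-> s5 -d-> s0 -c-> s4 -b-> s1 -d-> s5 -a-> s4 -c-> s2 -d-> s4 -a-> s4 -b-> s1 -c-> s5 -d-> s0 -d-> s3 -a-> s4 -c-> s2 -b-> s2 -b-> s2 -b-> s2 -b-> s2 -c-> s1 -c-> s5

s5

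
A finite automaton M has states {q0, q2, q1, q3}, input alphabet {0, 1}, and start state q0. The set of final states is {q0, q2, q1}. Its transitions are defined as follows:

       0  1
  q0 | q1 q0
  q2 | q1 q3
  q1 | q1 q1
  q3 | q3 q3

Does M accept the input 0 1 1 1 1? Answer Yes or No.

Yes

start at q0
read '0': q0 → q1
read '1': q1 → q1
read '1': q1 → q1
read '1': q1 → q1
read '1': q1 → q1
End state q1 is accepting.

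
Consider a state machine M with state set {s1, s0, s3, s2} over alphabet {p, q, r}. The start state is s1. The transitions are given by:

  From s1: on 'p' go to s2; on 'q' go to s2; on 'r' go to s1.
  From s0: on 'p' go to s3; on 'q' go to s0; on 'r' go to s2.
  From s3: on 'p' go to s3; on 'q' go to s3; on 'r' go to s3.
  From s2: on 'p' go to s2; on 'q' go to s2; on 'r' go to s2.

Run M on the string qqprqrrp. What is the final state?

s2

Trace: s1 -q-> s2 -q-> s2 -p-> s2 -r-> s2 -q-> s2 -r-> s2 -r-> s2 -p-> s2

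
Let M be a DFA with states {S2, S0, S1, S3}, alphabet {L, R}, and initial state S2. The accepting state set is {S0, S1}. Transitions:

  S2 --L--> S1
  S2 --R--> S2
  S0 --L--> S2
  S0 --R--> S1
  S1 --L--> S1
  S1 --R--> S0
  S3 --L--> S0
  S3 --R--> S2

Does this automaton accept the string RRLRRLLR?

start at S2
read 'R': S2 → S2
read 'R': S2 → S2
read 'L': S2 → S1
read 'R': S1 → S0
read 'R': S0 → S1
read 'L': S1 → S1
read 'L': S1 → S1
read 'R': S1 → S0
End state S0 is accepting.

Yes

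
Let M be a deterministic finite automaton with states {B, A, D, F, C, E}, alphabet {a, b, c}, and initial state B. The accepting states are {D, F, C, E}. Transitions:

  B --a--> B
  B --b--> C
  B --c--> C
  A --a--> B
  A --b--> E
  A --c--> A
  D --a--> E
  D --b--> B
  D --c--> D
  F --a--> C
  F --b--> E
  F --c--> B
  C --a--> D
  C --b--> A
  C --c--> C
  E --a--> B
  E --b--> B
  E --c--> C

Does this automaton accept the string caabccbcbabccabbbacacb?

start at B
read 'c': B → C
read 'a': C → D
read 'a': D → E
read 'b': E → B
read 'c': B → C
read 'c': C → C
read 'b': C → A
read 'c': A → A
read 'b': A → E
read 'a': E → B
read 'b': B → C
read 'c': C → C
read 'c': C → C
read 'a': C → D
read 'b': D → B
read 'b': B → C
read 'b': C → A
read 'a': A → B
read 'c': B → C
read 'a': C → D
read 'c': D → D
read 'b': D → B
End state B is not accepting.

No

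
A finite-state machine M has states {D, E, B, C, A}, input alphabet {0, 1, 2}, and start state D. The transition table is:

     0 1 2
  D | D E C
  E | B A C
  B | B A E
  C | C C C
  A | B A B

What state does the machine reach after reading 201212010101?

D → C → C → C → C → C → C → C → C → C → C → C → C

C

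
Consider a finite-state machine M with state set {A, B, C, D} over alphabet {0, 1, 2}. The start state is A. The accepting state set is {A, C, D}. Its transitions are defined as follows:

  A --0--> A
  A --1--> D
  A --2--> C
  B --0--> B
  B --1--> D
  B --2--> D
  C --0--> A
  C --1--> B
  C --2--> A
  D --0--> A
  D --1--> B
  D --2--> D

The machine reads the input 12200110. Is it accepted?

No

Trace: A -1-> D -2-> D -2-> D -0-> A -0-> A -1-> D -1-> B -0-> B
End state B is not accepting.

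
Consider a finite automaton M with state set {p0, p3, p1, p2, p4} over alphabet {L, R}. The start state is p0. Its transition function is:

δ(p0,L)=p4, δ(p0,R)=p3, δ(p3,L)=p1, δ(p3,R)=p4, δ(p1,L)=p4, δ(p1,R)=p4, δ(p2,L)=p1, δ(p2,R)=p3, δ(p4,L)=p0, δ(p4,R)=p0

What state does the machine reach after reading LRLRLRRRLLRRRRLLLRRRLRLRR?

p0 → p4 → p0 → p4 → p0 → p4 → p0 → p3 → p4 → p0 → p4 → p0 → p3 → p4 → p0 → p4 → p0 → p4 → p0 → p3 → p4 → p0 → p3 → p1 → p4 → p0

p0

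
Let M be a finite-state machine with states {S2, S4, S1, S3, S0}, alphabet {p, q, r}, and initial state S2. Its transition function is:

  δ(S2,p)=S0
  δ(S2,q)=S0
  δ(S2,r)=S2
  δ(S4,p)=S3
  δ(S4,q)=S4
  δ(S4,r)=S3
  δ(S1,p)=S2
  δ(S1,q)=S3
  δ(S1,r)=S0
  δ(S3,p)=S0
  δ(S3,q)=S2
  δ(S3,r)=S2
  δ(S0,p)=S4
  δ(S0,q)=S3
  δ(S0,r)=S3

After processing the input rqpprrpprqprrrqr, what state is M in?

Trace: S2 -r-> S2 -q-> S0 -p-> S4 -p-> S3 -r-> S2 -r-> S2 -p-> S0 -p-> S4 -r-> S3 -q-> S2 -p-> S0 -r-> S3 -r-> S2 -r-> S2 -q-> S0 -r-> S3

S3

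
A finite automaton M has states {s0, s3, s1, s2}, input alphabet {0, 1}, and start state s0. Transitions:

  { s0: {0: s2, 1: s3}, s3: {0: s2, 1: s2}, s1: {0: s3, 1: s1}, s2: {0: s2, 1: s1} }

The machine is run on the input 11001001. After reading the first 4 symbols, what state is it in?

s2

start at s0
read '1': s0 → s3
read '1': s3 → s2
read '0': s2 → s2
read '0': s2 → s2
After 4 symbols: s2.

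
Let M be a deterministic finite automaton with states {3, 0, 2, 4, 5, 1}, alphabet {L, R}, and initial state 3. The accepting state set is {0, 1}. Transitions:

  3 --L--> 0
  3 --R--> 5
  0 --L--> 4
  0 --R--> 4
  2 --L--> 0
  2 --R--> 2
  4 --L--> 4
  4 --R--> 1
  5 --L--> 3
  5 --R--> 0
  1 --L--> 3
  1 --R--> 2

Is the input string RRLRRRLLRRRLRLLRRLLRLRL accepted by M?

No

start at 3
read 'R': 3 → 5
read 'R': 5 → 0
read 'L': 0 → 4
read 'R': 4 → 1
read 'R': 1 → 2
read 'R': 2 → 2
read 'L': 2 → 0
read 'L': 0 → 4
read 'R': 4 → 1
read 'R': 1 → 2
read 'R': 2 → 2
read 'L': 2 → 0
read 'R': 0 → 4
read 'L': 4 → 4
read 'L': 4 → 4
read 'R': 4 → 1
read 'R': 1 → 2
read 'L': 2 → 0
read 'L': 0 → 4
read 'R': 4 → 1
read 'L': 1 → 3
read 'R': 3 → 5
read 'L': 5 → 3
End state 3 is not accepting.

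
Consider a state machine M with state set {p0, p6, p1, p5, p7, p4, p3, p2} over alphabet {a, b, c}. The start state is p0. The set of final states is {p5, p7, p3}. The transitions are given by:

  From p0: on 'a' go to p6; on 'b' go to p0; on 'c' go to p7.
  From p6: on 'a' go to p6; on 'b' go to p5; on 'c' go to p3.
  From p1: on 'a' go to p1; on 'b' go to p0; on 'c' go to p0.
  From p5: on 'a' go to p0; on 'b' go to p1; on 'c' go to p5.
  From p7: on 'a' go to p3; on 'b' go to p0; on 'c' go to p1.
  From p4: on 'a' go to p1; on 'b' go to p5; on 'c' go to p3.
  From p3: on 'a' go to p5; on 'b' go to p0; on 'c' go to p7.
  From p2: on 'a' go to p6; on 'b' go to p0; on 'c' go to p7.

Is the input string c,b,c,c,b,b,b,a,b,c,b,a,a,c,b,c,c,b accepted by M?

No

p0 → p7 → p0 → p7 → p1 → p0 → p0 → p0 → p6 → p5 → p5 → p1 → p1 → p1 → p0 → p0 → p7 → p1 → p0
End state p0 is not accepting.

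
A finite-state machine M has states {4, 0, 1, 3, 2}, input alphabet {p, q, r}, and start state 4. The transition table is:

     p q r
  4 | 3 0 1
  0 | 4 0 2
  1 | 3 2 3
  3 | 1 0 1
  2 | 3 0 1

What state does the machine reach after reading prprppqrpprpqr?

1

Trace: 4 -p-> 3 -r-> 1 -p-> 3 -r-> 1 -p-> 3 -p-> 1 -q-> 2 -r-> 1 -p-> 3 -p-> 1 -r-> 3 -p-> 1 -q-> 2 -r-> 1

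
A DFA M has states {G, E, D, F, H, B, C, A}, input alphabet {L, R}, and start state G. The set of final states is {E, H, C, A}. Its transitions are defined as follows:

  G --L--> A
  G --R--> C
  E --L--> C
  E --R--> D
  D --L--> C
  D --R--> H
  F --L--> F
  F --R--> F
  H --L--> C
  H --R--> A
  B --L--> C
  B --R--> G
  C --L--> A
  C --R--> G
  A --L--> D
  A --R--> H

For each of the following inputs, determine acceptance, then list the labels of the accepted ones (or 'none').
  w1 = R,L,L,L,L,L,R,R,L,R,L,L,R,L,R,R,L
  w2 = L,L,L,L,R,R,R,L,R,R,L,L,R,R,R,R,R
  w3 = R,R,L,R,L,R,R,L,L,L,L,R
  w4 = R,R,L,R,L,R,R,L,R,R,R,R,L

w1: G → C → A → D → C → A → D → H → A → D → H → C → A → H → C → G → C → A  → end A, accepted
w2: G → A → D → C → A → H → A → H → C → G → C → A → D → H → A → H → A → H  → end H, accepted
w3: G → C → G → A → H → C → G → C → A → D → C → A → H  → end H, accepted
w4: G → C → G → A → H → C → G → C → A → H → A → H → A → D  → end D, rejected

w1, w2, w3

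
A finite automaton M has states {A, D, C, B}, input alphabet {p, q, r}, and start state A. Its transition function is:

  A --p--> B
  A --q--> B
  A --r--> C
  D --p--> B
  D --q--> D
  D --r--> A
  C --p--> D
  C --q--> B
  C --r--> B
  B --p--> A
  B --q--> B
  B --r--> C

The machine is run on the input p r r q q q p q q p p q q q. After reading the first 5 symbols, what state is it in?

B

start at A
read 'p': A → B
read 'r': B → C
read 'r': C → B
read 'q': B → B
read 'q': B → B
After 5 symbols: B.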